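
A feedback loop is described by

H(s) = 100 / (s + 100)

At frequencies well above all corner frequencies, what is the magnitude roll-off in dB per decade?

-20 dB/decade

Each pole contributes −20 dB/decade at high frequency; each zero contributes +20 dB/decade.
Net: 0 zero(s) − 1 pole(s) → -20 dB/decade.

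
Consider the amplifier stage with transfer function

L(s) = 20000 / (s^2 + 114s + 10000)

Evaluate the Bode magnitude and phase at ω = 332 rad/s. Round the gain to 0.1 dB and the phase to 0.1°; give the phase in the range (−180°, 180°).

At s = jω = j332:
quadratic: (j332)² + 114·j332 + 10000 = -100224 + j37848 → |·| ≈ 1.0713e+05, ∠ ≈ 159.31°
|L| = 20000 / 1.0713e+05 ≈ 0.18669
Gain = 20 log₁₀(0.18669) ≈ -14.58 dB
∠L = 0.00° − 159.31° = -159.31°

-14.6 dB, -159.3°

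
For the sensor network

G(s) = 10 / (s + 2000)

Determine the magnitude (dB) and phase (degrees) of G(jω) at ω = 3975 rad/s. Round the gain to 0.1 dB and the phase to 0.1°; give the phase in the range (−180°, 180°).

At s = jω = j3975:
pole (s+2000): 2000 + j3975 → |·| = √(2000²+3975²) = √19800625 ≈ 4449.8, ∠ = arctan(3975/2000) ≈ 63.29°
|G| = 10 / 4449.8 ≈ 0.0022473
Gain = 20 log₁₀(0.0022473) ≈ -52.97 dB
∠G = 0.00° − 63.29° = -63.29°

-53.0 dB, -63.3°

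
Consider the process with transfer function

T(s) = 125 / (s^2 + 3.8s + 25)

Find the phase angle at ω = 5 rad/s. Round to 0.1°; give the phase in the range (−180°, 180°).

-90.0°

At s = jω = j5:
quadratic: (j5)² + 3.8·j5 + 25 = 0 + j19 → |·| ≈ 19, ∠ ≈ 90.00°
∠T = 0.00° − 90.00° = -90.00°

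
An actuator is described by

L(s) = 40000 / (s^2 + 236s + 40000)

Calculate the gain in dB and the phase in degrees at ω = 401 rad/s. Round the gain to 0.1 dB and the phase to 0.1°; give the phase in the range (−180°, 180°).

-11.7 dB, -141.9°

At s = jω = j401:
quadratic: (j401)² + 236·j401 + 40000 = -120801 + j94636 → |·| ≈ 1.5346e+05, ∠ ≈ 141.92°
|L| = 40000 / 1.5346e+05 ≈ 0.26065
Gain = 20 log₁₀(0.26065) ≈ -11.68 dB
∠L = 0.00° − 141.92° = -141.92°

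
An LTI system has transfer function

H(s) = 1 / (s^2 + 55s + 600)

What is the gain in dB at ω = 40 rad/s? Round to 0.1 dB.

Substitute s = j40:
Numerator: 1 = 1 + j0
Denominator: (j40)^2 + 55(j40) + 600 = -1000 + j2200
|N| = √(1² + 0²) ≈ 1, ∠N ≈ 0.00°
|D| = √(1000² + 2200²) ≈ 2416.6, ∠D ≈ 114.44°
|H| = 1 / 2416.6 ≈ 0.0004138
Gain = 20 log₁₀(0.0004138) ≈ -67.66 dB

-67.7 dB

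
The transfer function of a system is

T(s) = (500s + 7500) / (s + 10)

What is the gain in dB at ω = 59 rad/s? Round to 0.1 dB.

Substitute s = j59:
Numerator: 500(j59) + 7500 = 7500 + j29500
Denominator: (j59) + 10 = 10 + j59
|N| = √(7500² + 29500²) ≈ 30438, ∠N ≈ 75.74°
|D| = √(10² + 59²) ≈ 59.841, ∠D ≈ 80.38°
|T| = 30438 / 59.841 ≈ 508.65
Gain = 20 log₁₀(508.65) ≈ 54.13 dB

54.1 dB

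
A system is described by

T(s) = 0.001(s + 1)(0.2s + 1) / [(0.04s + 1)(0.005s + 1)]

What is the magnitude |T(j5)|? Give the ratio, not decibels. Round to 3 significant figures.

At ω = 5 rad/s:
zero (1 + j5·1) = 1 + j5 → |·| ≈ 5.099, ∠ ≈ 78.69°
zero (1 + j5·0.2) = 1 + j1 → |·| ≈ 1.4142, ∠ ≈ 45.00°
pole (1 + j5·0.04) = 1 + j0.2 → |·| ≈ 1.0198, ∠ ≈ 11.31°
pole (1 + j5·0.005) = 1 + j0.025 → |·| ≈ 1.0003, ∠ ≈ 1.43°
|T| = 0.001 · 5.099 · 1.4142 / (1.0198 · 1.0003) ≈ 0.0070689

0.00707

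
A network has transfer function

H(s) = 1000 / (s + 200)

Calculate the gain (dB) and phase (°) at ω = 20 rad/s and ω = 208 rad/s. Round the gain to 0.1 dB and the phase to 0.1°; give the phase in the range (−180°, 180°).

ω = 20: 13.9 dB, -5.7°; ω = 208: 10.8 dB, -46.1°

Substitute s = j20:
Numerator: 1000 = 1000 + j0
Denominator: (j20) + 200 = 200 + j20
|N| = √(1000² + 0²) ≈ 1000, ∠N ≈ 0.00°
|D| = √(200² + 20²) ≈ 201, ∠D ≈ 5.71°
|H| = 1000 / 201 ≈ 4.9751
Gain = 20 log₁₀(4.9751) ≈ 13.94 dB
∠H = 0.00° − 5.71° = -5.71°

Substitute s = j208:
Numerator: 1000 = 1000 + j0
Denominator: (j208) + 200 = 200 + j208
|N| = √(1000² + 0²) ≈ 1000, ∠N ≈ 0.00°
|D| = √(200² + 208²) ≈ 288.56, ∠D ≈ 46.12°
|H| = 1000 / 288.56 ≈ 3.4655
Gain = 20 log₁₀(3.4655) ≈ 10.80 dB
∠H = 0.00° − 46.12° = -46.12°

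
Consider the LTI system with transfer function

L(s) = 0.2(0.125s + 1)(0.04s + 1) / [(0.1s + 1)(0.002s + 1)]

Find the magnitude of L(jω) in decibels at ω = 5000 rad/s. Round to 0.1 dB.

At ω = 5000 rad/s:
zero (1 + j5000·0.125) = 1 + j625 → |·| ≈ 625, ∠ ≈ 89.91°
zero (1 + j5000·0.04) = 1 + j200 → |·| ≈ 200, ∠ ≈ 89.71°
pole (1 + j5000·0.1) = 1 + j500 → |·| ≈ 500, ∠ ≈ 89.89°
pole (1 + j5000·0.002) = 1 + j10 → |·| ≈ 10.05, ∠ ≈ 84.29°
|L| = 0.2 · 625 · 200 / (500 · 10.05) ≈ 4.9751
Gain = 20 log₁₀(4.9751) ≈ 13.94 dB

13.9 dB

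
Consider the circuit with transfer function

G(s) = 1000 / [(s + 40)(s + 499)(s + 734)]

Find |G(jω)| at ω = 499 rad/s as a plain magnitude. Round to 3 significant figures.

3.19e-06

At s = jω = j499:
pole (s+40): 40 + j499 → |·| = √(40²+499²) = √250601 ≈ 500.6, ∠ = arctan(499/40) ≈ 85.42°
pole (s+499): 499 + j499 → |·| = √(499²+499²) = √498002 ≈ 705.69, ∠ = arctan(499/499) ≈ 45.00°
pole (s+734): 734 + j499 → |·| = √(734²+499²) = √787757 ≈ 887.56, ∠ = arctan(499/734) ≈ 34.21°
|G| = 1000 / 3.1355e+08 ≈ 3.1893e-06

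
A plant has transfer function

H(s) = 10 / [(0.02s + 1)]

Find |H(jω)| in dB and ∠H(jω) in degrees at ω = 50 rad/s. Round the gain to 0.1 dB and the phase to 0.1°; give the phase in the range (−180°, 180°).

17.0 dB, -45.0°

At ω = 50 rad/s:
pole (1 + j50·0.02) = 1 + j1 → |·| ≈ 1.4142, ∠ ≈ 45.00°
|H| = 10 · 1 / (1.4142) ≈ 7.0711
Gain = 20 log₁₀(7.0711) ≈ 16.99 dB
∠H = (0°) − (45.00°) = -45.00°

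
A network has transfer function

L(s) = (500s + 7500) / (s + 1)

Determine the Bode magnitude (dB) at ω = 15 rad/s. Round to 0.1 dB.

Substitute s = j15:
Numerator: 500(j15) + 7500 = 7500 + j7500
Denominator: (j15) + 1 = 1 + j15
|N| = √(7500² + 7500²) ≈ 10607, ∠N ≈ 45.00°
|D| = √(1² + 15²) ≈ 15.033, ∠D ≈ 86.19°
|L| = 10607 / 15.033 ≈ 705.58
Gain = 20 log₁₀(705.58) ≈ 56.97 dB

57.0 dB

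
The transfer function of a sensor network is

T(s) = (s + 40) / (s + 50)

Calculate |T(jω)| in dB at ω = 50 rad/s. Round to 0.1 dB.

-0.9 dB

At s = jω = j50:
zero (s+40): 40 + j50 → |·| = √(40²+50²) = √4100 ≈ 64.031, ∠ = arctan(50/40) ≈ 51.34°
pole (s+50): 50 + j50 → |·| = √(50²+50²) = √5000 ≈ 70.711, ∠ = arctan(50/50) ≈ 45.00°
|T| = 1 · 64.031 / 70.711 ≈ 0.90553
Gain = 20 log₁₀(0.90553) ≈ -0.86 dB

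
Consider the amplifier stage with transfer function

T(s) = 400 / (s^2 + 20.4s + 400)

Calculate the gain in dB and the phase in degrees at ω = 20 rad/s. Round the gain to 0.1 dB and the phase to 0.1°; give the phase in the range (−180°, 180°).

At s = jω = j20:
quadratic: (j20)² + 20.4·j20 + 400 = 0 + j408 → |·| ≈ 408, ∠ ≈ 90.00°
|T| = 400 / 408 ≈ 0.98039
Gain = 20 log₁₀(0.98039) ≈ -0.17 dB
∠T = 0.00° − 90.00° = -90.00°

-0.2 dB, -90.0°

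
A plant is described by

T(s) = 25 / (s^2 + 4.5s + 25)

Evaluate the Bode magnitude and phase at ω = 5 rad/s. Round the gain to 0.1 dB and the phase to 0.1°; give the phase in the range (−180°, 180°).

0.9 dB, -90.0°

At s = jω = j5:
quadratic: (j5)² + 4.5·j5 + 25 = 0 + j22.5 → |·| ≈ 22.5, ∠ ≈ 90.00°
|T| = 25 / 22.5 ≈ 1.1111
Gain = 20 log₁₀(1.1111) ≈ 0.92 dB
∠T = 0.00° − 90.00° = -90.00°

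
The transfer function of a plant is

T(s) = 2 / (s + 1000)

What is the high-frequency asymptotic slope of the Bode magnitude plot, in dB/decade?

Each pole contributes −20 dB/decade at high frequency; each zero contributes +20 dB/decade.
Net: 0 zero(s) − 1 pole(s) → -20 dB/decade.

-20 dB/decade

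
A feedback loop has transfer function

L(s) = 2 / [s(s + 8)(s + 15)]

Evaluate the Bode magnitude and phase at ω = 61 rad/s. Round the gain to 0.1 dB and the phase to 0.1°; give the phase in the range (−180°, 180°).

At s = jω = j61:
pole (s+8): 8 + j61 → |·| = √(8²+61²) = √3785 ≈ 61.522, ∠ = arctan(61/8) ≈ 82.53°
pole (s+15): 15 + j61 → |·| = √(15²+61²) = √3946 ≈ 62.817, ∠ = arctan(61/15) ≈ 76.18°
pole at origin: |s| = 61, ∠ = 90.00° (in denominator)
|L| = 2 / 2.3574e+05 ≈ 8.4839e-06
Gain = 20 log₁₀(8.4839e-06) ≈ -101.43 dB
∠L = 0.00° − 248.71° = -248.71° ≡ 111.29° (principal value)

-101.4 dB, 111.3°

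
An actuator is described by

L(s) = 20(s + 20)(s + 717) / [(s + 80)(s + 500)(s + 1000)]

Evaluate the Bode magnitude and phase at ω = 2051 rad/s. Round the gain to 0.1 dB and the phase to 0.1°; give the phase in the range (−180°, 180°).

At s = jω = j2051:
zero (s+20): 20 + j2051 → |·| = √(20²+2051²) = √4207001 ≈ 2051.1, ∠ = arctan(2051/20) ≈ 89.44°
zero (s+717): 717 + j2051 → |·| = √(717²+2051²) = √4720690 ≈ 2172.7, ∠ = arctan(2051/717) ≈ 70.73°
pole (s+80): 80 + j2051 → |·| = √(80²+2051²) = √4213001 ≈ 2052.6, ∠ = arctan(2051/80) ≈ 87.77°
pole (s+500): 500 + j2051 → |·| = √(500²+2051²) = √4456601 ≈ 2111.1, ∠ = arctan(2051/500) ≈ 76.30°
pole (s+1000): 1000 + j2051 → |·| = √(1000²+2051²) = √5206601 ≈ 2281.8, ∠ = arctan(2051/1000) ≈ 64.01°
|L| = 20 · 4.4564e+06 / 9.8876e+09 ≈ 0.0090141
Gain = 20 log₁₀(0.0090141) ≈ -40.90 dB
∠L = 160.17° − 228.08° = -67.91°

-40.9 dB, -67.9°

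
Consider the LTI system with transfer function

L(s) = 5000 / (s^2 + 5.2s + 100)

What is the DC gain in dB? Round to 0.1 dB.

34.0 dB

L(0) = 5000 / 100 = 50
20 log₁₀(50) ≈ 33.98 dB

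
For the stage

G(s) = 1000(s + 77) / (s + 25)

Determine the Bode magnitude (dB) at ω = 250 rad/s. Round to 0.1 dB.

60.4 dB

At s = jω = j250:
zero (s+77): 77 + j250 → |·| = √(77²+250²) = √68429 ≈ 261.59, ∠ = arctan(250/77) ≈ 72.88°
pole (s+25): 25 + j250 → |·| = √(25²+250²) = √63125 ≈ 251.25, ∠ = arctan(250/25) ≈ 84.29°
|G| = 1000 · 261.59 / 251.25 ≈ 1041.2
Gain = 20 log₁₀(1041.2) ≈ 60.35 dB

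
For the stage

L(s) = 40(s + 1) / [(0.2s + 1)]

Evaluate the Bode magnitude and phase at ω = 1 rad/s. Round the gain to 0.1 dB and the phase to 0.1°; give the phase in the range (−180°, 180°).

At ω = 1 rad/s:
zero (1 + j1·1) = 1 + j1 → |·| ≈ 1.4142, ∠ ≈ 45.00°
pole (1 + j1·0.2) = 1 + j0.2 → |·| ≈ 1.0198, ∠ ≈ 11.31°
|L| = 40 · 1.4142 / (1.0198) ≈ 55.47
Gain = 20 log₁₀(55.47) ≈ 34.88 dB
∠L = (45.00°) − (11.31°) = 33.69°

34.9 dB, 33.7°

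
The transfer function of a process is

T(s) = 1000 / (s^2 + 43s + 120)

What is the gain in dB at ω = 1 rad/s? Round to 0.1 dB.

18.0 dB

Substitute s = j1:
Numerator: 1000 = 1000 + j0
Denominator: (j1)^2 + 43(j1) + 120 = 119 + j43
|N| = √(1000² + 0²) ≈ 1000, ∠N ≈ 0.00°
|D| = √(119² + 43²) ≈ 126.53, ∠D ≈ 19.87°
|T| = 1000 / 126.53 ≈ 7.9033
Gain = 20 log₁₀(7.9033) ≈ 17.96 dB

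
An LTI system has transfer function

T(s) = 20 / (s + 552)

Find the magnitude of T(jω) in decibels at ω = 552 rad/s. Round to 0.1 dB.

-31.8 dB

At s = jω = j552:
pole (s+552): 552 + j552 → |·| = √(552²+552²) = √609408 ≈ 780.65, ∠ = arctan(552/552) ≈ 45.00°
|T| = 20 / 780.65 ≈ 0.02562
Gain = 20 log₁₀(0.02562) ≈ -31.83 dB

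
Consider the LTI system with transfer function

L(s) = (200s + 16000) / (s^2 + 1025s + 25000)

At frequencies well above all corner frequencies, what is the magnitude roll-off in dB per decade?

Each pole contributes −20 dB/decade at high frequency; each zero contributes +20 dB/decade.
Net: 1 zero(s) − 2 pole(s) → -20 dB/decade.

-20 dB/decade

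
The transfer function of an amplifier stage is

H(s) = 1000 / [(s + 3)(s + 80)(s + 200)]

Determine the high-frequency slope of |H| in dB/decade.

Each pole contributes −20 dB/decade at high frequency; each zero contributes +20 dB/decade.
Net: 0 zero(s) − 3 pole(s) → -60 dB/decade.

-60 dB/decade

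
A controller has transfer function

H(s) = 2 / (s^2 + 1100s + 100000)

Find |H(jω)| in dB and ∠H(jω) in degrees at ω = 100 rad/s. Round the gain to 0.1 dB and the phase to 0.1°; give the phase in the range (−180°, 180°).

Substitute s = j100:
Numerator: 2 = 2 + j0
Denominator: (j100)^2 + 1100(j100) + 100000 = 90000 + j110000
|N| = √(2² + 0²) ≈ 2, ∠N ≈ 0.00°
|D| = √(90000² + 110000²) ≈ 1.4213e+05, ∠D ≈ 50.71°
|H| = 2 / 1.4213e+05 ≈ 1.4072e-05
Gain = 20 log₁₀(1.4072e-05) ≈ -97.03 dB
∠H = 0.00° − 50.71° = -50.71°

-97.0 dB, -50.7°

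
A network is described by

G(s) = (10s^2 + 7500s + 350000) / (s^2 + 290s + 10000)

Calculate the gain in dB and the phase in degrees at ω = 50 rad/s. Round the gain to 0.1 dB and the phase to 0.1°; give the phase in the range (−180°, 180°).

Substitute s = j50:
Numerator: 10(j50)^2 + 7500(j50) + 350000 = 325000 + j375000
Denominator: (j50)^2 + 290(j50) + 10000 = 7500 + j14500
|N| = √(325000² + 375000²) ≈ 4.9624e+05, ∠N ≈ 49.09°
|D| = √(7500² + 14500²) ≈ 16325, ∠D ≈ 62.65°
|G| = 4.9624e+05 / 16325 ≈ 30.398
Gain = 20 log₁₀(30.398) ≈ 29.66 dB
∠G = 49.09° − 62.65° = -13.56°

29.7 dB, -13.6°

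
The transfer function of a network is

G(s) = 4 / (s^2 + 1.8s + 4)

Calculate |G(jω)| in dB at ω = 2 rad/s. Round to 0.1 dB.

At s = jω = j2:
quadratic: (j2)² + 1.8·j2 + 4 = 0 + j3.6 → |·| ≈ 3.6, ∠ ≈ 90.00°
|G| = 4 / 3.6 ≈ 1.1111
Gain = 20 log₁₀(1.1111) ≈ 0.92 dB

0.9 dB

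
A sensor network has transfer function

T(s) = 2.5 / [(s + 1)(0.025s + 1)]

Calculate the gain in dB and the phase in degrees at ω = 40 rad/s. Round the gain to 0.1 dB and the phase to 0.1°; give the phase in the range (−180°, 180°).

At ω = 40 rad/s:
pole (1 + j40·1) = 1 + j40 → |·| ≈ 40.012, ∠ ≈ 88.57°
pole (1 + j40·0.025) = 1 + j1 → |·| ≈ 1.4142, ∠ ≈ 45.00°
|T| = 2.5 · 1 / (40.012 · 1.4142) ≈ 0.044181
Gain = 20 log₁₀(0.044181) ≈ -27.10 dB
∠T = (0°) − (88.57° + 45.00°) = -133.57°

-27.1 dB, -133.6°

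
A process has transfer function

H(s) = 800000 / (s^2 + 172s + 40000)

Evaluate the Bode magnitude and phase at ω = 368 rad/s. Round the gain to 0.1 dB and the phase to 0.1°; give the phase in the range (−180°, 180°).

16.9 dB, -146.4°

At s = jω = j368:
quadratic: (j368)² + 172·j368 + 40000 = -95424 + j63296 → |·| ≈ 1.1451e+05, ∠ ≈ 146.44°
|H| = 800000 / 1.1451e+05 ≈ 6.9863
Gain = 20 log₁₀(6.9863) ≈ 16.88 dB
∠H = 0.00° − 146.44° = -146.44°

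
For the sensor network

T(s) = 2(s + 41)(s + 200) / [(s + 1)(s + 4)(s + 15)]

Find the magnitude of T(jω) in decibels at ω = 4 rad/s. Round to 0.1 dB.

At s = jω = j4:
zero (s+41): 41 + j4 → |·| = √(41²+4²) = √1697 ≈ 41.195, ∠ = arctan(4/41) ≈ 5.57°
zero (s+200): 200 + j4 → |·| = √(200²+4²) = √40016 ≈ 200.04, ∠ = arctan(4/200) ≈ 1.15°
pole (s+1): 1 + j4 → |·| = √(1²+4²) = √17 ≈ 4.1231, ∠ = arctan(4/1) ≈ 75.96°
pole (s+4): 4 + j4 → |·| = √(4²+4²) = √32 ≈ 5.6569, ∠ = arctan(4/4) ≈ 45.00°
pole (s+15): 15 + j4 → |·| = √(15²+4²) = √241 ≈ 15.524, ∠ = arctan(4/15) ≈ 14.93°
|T| = 2 · 8240.6 / 362.08 ≈ 45.518
Gain = 20 log₁₀(45.518) ≈ 33.16 dB

33.2 dB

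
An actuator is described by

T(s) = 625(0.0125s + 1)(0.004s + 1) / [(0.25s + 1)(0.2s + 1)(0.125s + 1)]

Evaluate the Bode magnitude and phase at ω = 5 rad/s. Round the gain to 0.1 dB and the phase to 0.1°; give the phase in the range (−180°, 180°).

At ω = 5 rad/s:
zero (1 + j5·0.0125) = 1 + j0.0625 → |·| ≈ 1.002, ∠ ≈ 3.58°
zero (1 + j5·0.004) = 1 + j0.02 → |·| ≈ 1.0002, ∠ ≈ 1.15°
pole (1 + j5·0.25) = 1 + j1.25 → |·| ≈ 1.6008, ∠ ≈ 51.34°
pole (1 + j5·0.2) = 1 + j1 → |·| ≈ 1.4142, ∠ ≈ 45.00°
pole (1 + j5·0.125) = 1 + j0.625 → |·| ≈ 1.1792, ∠ ≈ 32.01°
|T| = 625 · 1.002 · 1.0002 / (1.6008 · 1.4142 · 1.1792) ≈ 234.64
Gain = 20 log₁₀(234.64) ≈ 47.41 dB
∠T = (3.58° + 1.15°) − (51.34° + 45.00° + 32.01°) = -123.62°

47.4 dB, -123.6°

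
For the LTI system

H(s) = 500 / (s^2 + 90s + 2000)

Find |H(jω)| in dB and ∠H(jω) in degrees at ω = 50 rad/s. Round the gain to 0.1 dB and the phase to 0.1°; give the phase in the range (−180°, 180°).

Substitute s = j50:
Numerator: 500 = 500 + j0
Denominator: (j50)^2 + 90(j50) + 2000 = -500 + j4500
|N| = √(500² + 0²) ≈ 500, ∠N ≈ 0.00°
|D| = √(500² + 4500²) ≈ 4527.7, ∠D ≈ 96.34°
|H| = 500 / 4527.7 ≈ 0.11043
Gain = 20 log₁₀(0.11043) ≈ -19.14 dB
∠H = 0.00° − 96.34° = -96.34°

-19.1 dB, -96.3°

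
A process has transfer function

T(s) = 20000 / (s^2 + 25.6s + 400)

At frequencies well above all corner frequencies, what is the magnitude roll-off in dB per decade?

Each pole contributes −20 dB/decade at high frequency; each zero contributes +20 dB/decade.
Net: 0 zero(s) − 2 pole(s) → -40 dB/decade.

-40 dB/decade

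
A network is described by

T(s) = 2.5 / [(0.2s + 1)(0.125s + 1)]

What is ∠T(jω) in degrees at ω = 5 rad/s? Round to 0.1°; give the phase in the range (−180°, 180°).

-77.0°

At ω = 5 rad/s:
pole (1 + j5·0.2) = 1 + j1 → |·| ≈ 1.4142, ∠ ≈ 45.00°
pole (1 + j5·0.125) = 1 + j0.625 → |·| ≈ 1.1792, ∠ ≈ 32.01°
∠T = (0°) − (45.00° + 32.01°) = -77.01°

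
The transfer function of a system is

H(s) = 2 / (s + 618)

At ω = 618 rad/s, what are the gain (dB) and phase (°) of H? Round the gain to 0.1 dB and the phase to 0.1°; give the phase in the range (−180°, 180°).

-52.8 dB, -45.0°

At s = jω = j618:
pole (s+618): 618 + j618 → |·| = √(618²+618²) = √763848 ≈ 873.98, ∠ = arctan(618/618) ≈ 45.00°
|H| = 2 / 873.98 ≈ 0.0022884
Gain = 20 log₁₀(0.0022884) ≈ -52.81 dB
∠H = 0.00° − 45.00° = -45.00°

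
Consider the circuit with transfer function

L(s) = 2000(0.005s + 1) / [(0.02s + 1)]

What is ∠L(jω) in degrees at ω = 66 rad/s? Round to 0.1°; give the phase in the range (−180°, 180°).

At ω = 66 rad/s:
zero (1 + j66·0.005) = 1 + j0.33 → |·| ≈ 1.053, ∠ ≈ 18.26°
pole (1 + j66·0.02) = 1 + j1.32 → |·| ≈ 1.656, ∠ ≈ 52.85°
∠L = (18.26°) − (52.85°) = -34.59°

-34.6°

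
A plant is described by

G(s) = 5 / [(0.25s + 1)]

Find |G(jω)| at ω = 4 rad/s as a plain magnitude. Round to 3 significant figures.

3.54

At ω = 4 rad/s:
pole (1 + j4·0.25) = 1 + j1 → |·| ≈ 1.4142, ∠ ≈ 45.00°
|G| = 5 · 1 / (1.4142) ≈ 3.5356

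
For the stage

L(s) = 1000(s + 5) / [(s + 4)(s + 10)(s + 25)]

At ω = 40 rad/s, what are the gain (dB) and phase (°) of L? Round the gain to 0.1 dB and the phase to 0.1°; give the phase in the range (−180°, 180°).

At s = jω = j40:
zero (s+5): 5 + j40 → |·| = √(5²+40²) = √1625 ≈ 40.311, ∠ = arctan(40/5) ≈ 82.87°
pole (s+4): 4 + j40 → |·| = √(4²+40²) = √1616 ≈ 40.2, ∠ = arctan(40/4) ≈ 84.29°
pole (s+10): 10 + j40 → |·| = √(10²+40²) = √1700 ≈ 41.231, ∠ = arctan(40/10) ≈ 75.96°
pole (s+25): 25 + j40 → |·| = √(25²+40²) = √2225 ≈ 47.17, ∠ = arctan(40/25) ≈ 57.99°
|L| = 1000 · 40.311 / 78184 ≈ 0.51559
Gain = 20 log₁₀(0.51559) ≈ -5.75 dB
∠L = 82.87° − 218.24° = -135.37°

-5.8 dB, -135.4°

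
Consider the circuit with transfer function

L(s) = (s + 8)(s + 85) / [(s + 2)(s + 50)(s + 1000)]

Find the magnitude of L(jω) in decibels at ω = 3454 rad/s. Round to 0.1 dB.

At s = jω = j3454:
zero (s+8): 8 + j3454 → |·| = √(8²+3454²) = √11930180 ≈ 3454, ∠ = arctan(3454/8) ≈ 89.87°
zero (s+85): 85 + j3454 → |·| = √(85²+3454²) = √11937341 ≈ 3455, ∠ = arctan(3454/85) ≈ 88.59°
pole (s+2): 2 + j3454 → |·| = √(2²+3454²) = √11930120 ≈ 3454, ∠ = arctan(3454/2) ≈ 89.97°
pole (s+50): 50 + j3454 → |·| = √(50²+3454²) = √11932616 ≈ 3454.4, ∠ = arctan(3454/50) ≈ 89.17°
pole (s+1000): 1000 + j3454 → |·| = √(1000²+3454²) = √12930116 ≈ 3595.8, ∠ = arctan(3454/1000) ≈ 73.85°
|L| = 1 · 1.1934e+07 / 4.2903e+10 ≈ 0.00027816
Gain = 20 log₁₀(0.00027816) ≈ -71.11 dB

-71.1 dB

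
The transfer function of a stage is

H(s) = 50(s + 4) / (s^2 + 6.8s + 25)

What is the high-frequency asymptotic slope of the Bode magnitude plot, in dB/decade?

Each pole contributes −20 dB/decade at high frequency; each zero contributes +20 dB/decade.
Net: 1 zero(s) − 2 pole(s) → -20 dB/decade.

-20 dB/decade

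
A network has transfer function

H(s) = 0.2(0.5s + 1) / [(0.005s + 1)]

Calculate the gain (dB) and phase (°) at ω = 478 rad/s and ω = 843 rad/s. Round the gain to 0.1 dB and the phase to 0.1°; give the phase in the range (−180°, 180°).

ω = 478: 25.3 dB, 22.5°; ω = 843: 25.8 dB, 13.2°

At ω = 478 rad/s:
zero (1 + j478·0.5) = 1 + j239 → |·| ≈ 239, ∠ ≈ 89.76°
pole (1 + j478·0.005) = 1 + j2.39 → |·| ≈ 2.5908, ∠ ≈ 67.30°
|H| = 0.2 · 239 / (2.5908) ≈ 18.45
Gain = 20 log₁₀(18.45) ≈ 25.32 dB
∠H = (89.76°) − (67.30°) = 22.46°

At ω = 843 rad/s:
zero (1 + j843·0.5) = 1 + j421.5 → |·| ≈ 421.5, ∠ ≈ 89.86°
pole (1 + j843·0.005) = 1 + j4.215 → |·| ≈ 4.332, ∠ ≈ 76.65°
|H| = 0.2 · 421.5 / (4.332) ≈ 19.46
Gain = 20 log₁₀(19.46) ≈ 25.78 dB
∠H = (89.86°) − (76.65°) = 13.21°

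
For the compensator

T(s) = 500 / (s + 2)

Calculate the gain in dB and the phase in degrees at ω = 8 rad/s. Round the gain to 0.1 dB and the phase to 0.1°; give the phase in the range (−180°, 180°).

At s = jω = j8:
pole (s+2): 2 + j8 → |·| = √(2²+8²) = √68 ≈ 8.2462, ∠ = arctan(8/2) ≈ 75.96°
|T| = 500 / 8.2462 ≈ 60.634
Gain = 20 log₁₀(60.634) ≈ 35.65 dB
∠T = 0.00° − 75.96° = -75.96°

35.7 dB, -76.0°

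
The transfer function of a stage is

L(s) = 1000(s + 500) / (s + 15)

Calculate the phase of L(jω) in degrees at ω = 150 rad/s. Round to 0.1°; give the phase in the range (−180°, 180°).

-67.6°

At s = jω = j150:
zero (s+500): 500 + j150 → |·| = √(500²+150²) = √272500 ≈ 522.02, ∠ = arctan(150/500) ≈ 16.70°
pole (s+15): 15 + j150 → |·| = √(15²+150²) = √22725 ≈ 150.75, ∠ = arctan(150/15) ≈ 84.29°
∠L = 16.70° − 84.29° = -67.59°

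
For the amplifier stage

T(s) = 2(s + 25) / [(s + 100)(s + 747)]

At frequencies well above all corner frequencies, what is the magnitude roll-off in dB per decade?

Each pole contributes −20 dB/decade at high frequency; each zero contributes +20 dB/decade.
Net: 1 zero(s) − 2 pole(s) → -20 dB/decade.

-20 dB/decade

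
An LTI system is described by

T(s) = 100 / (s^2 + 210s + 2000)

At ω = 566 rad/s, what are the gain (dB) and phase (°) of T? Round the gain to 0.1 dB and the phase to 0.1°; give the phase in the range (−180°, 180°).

Substitute s = j566:
Numerator: 100 = 100 + j0
Denominator: (j566)^2 + 210(j566) + 2000 = -318356 + j118860
|N| = √(100² + 0²) ≈ 100, ∠N ≈ 0.00°
|D| = √(318356² + 118860²) ≈ 3.3982e+05, ∠D ≈ 159.53°
|T| = 100 / 3.3982e+05 ≈ 0.00029427
Gain = 20 log₁₀(0.00029427) ≈ -70.63 dB
∠T = 0.00° − 159.53° = -159.53°

-70.6 dB, -159.5°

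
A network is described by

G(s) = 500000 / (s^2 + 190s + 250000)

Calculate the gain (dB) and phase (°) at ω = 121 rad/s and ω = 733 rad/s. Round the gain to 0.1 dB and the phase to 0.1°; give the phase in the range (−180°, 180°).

At s = jω = j121:
quadratic: (j121)² + 190·j121 + 250000 = 235359 + j22990 → |·| ≈ 2.3648e+05, ∠ ≈ 5.58°
|G| = 500000 / 2.3648e+05 ≈ 2.1143
Gain = 20 log₁₀(2.1143) ≈ 6.50 dB
∠G = 0.00° − 5.58° = -5.58°

At s = jω = j733:
quadratic: (j733)² + 190·j733 + 250000 = -287289 + j139270 → |·| ≈ 3.1927e+05, ∠ ≈ 154.14°
|G| = 500000 / 3.1927e+05 ≈ 1.5661
Gain = 20 log₁₀(1.5661) ≈ 3.90 dB
∠G = 0.00° − 154.14° = -154.14°

ω = 121: 6.5 dB, -5.6°; ω = 733: 3.9 dB, -154.1°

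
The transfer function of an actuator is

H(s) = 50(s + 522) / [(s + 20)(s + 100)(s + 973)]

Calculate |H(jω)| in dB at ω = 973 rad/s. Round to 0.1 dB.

-87.5 dB

At s = jω = j973:
zero (s+522): 522 + j973 → |·| = √(522²+973²) = √1219213 ≈ 1104.2, ∠ = arctan(973/522) ≈ 61.79°
pole (s+20): 20 + j973 → |·| = √(20²+973²) = √947129 ≈ 973.21, ∠ = arctan(973/20) ≈ 88.82°
pole (s+100): 100 + j973 → |·| = √(100²+973²) = √956729 ≈ 978.13, ∠ = arctan(973/100) ≈ 84.13°
pole (s+973): 973 + j973 → |·| = √(973²+973²) = √1893458 ≈ 1376, ∠ = arctan(973/973) ≈ 45.00°
|H| = 50 · 1104.2 / 1.3099e+09 ≈ 4.2148e-05
Gain = 20 log₁₀(4.2148e-05) ≈ -87.50 dB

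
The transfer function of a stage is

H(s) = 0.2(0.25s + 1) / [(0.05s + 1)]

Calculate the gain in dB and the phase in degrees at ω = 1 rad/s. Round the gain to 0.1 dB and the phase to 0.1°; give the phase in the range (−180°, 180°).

At ω = 1 rad/s:
zero (1 + j1·0.25) = 1 + j0.25 → |·| ≈ 1.0308, ∠ ≈ 14.04°
pole (1 + j1·0.05) = 1 + j0.05 → |·| ≈ 1.0012, ∠ ≈ 2.86°
|H| = 0.2 · 1.0308 / (1.0012) ≈ 0.20591
Gain = 20 log₁₀(0.20591) ≈ -13.73 dB
∠H = (14.04°) − (2.86°) = 11.18°

-13.7 dB, 11.2°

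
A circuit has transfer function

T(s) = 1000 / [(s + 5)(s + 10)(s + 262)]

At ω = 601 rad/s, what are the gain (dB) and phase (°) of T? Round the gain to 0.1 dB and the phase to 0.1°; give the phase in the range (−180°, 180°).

-107.5 dB, 115.0°

At s = jω = j601:
pole (s+5): 5 + j601 → |·| = √(5²+601²) = √361226 ≈ 601.02, ∠ = arctan(601/5) ≈ 89.52°
pole (s+10): 10 + j601 → |·| = √(10²+601²) = √361301 ≈ 601.08, ∠ = arctan(601/10) ≈ 89.05°
pole (s+262): 262 + j601 → |·| = √(262²+601²) = √429845 ≈ 655.63, ∠ = arctan(601/262) ≈ 66.45°
|T| = 1000 / 2.3685e+08 ≈ 4.2221e-06
Gain = 20 log₁₀(4.2221e-06) ≈ -107.49 dB
∠T = 0.00° − 245.02° = -245.02° ≡ 114.98° (principal value)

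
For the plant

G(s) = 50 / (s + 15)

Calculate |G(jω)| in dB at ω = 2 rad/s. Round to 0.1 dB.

At s = jω = j2:
pole (s+15): 15 + j2 → |·| = √(15²+2²) = √229 ≈ 15.133, ∠ = arctan(2/15) ≈ 7.59°
|G| = 50 / 15.133 ≈ 3.304
Gain = 20 log₁₀(3.304) ≈ 10.38 dB

10.4 dB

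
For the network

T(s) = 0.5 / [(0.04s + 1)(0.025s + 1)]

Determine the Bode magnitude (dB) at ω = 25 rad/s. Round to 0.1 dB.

At ω = 25 rad/s:
pole (1 + j25·0.04) = 1 + j1 → |·| ≈ 1.4142, ∠ ≈ 45.00°
pole (1 + j25·0.025) = 1 + j0.625 → |·| ≈ 1.1792, ∠ ≈ 32.01°
|T| = 0.5 · 1 / (1.4142 · 1.1792) ≈ 0.29983
Gain = 20 log₁₀(0.29983) ≈ -10.46 dB

-10.5 dB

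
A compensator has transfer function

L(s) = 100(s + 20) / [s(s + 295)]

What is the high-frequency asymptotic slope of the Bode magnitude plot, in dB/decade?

-20 dB/decade

Each pole contributes −20 dB/decade at high frequency; each zero contributes +20 dB/decade.
Net: 1 zero(s) − 2 pole(s) → -20 dB/decade.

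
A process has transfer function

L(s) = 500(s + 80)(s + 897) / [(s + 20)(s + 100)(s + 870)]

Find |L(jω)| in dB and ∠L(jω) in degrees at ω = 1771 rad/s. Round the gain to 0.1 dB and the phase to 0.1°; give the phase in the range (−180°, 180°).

At s = jω = j1771:
zero (s+80): 80 + j1771 → |·| = √(80²+1771²) = √3142841 ≈ 1772.8, ∠ = arctan(1771/80) ≈ 87.41°
zero (s+897): 897 + j1771 → |·| = √(897²+1771²) = √3941050 ≈ 1985.2, ∠ = arctan(1771/897) ≈ 63.14°
pole (s+20): 20 + j1771 → |·| = √(20²+1771²) = √3136841 ≈ 1771.1, ∠ = arctan(1771/20) ≈ 89.35°
pole (s+100): 100 + j1771 → |·| = √(100²+1771²) = √3146441 ≈ 1773.8, ∠ = arctan(1771/100) ≈ 86.77°
pole (s+870): 870 + j1771 → |·| = √(870²+1771²) = √3893341 ≈ 1973.2, ∠ = arctan(1771/870) ≈ 63.84°
|L| = 500 · 3.5194e+06 / 6.199e+09 ≈ 0.28387
Gain = 20 log₁₀(0.28387) ≈ -10.94 dB
∠L = 150.55° − 239.96° = -89.41°

-10.9 dB, -89.4°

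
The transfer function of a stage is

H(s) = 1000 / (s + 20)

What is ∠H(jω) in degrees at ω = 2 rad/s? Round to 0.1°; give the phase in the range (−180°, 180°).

-5.7°

Substitute s = j2:
Numerator: 1000 = 1000 + j0
Denominator: (j2) + 20 = 20 + j2
|N| = √(1000² + 0²) ≈ 1000, ∠N ≈ 0.00°
|D| = √(20² + 2²) ≈ 20.1, ∠D ≈ 5.71°
∠H = 0.00° − 5.71° = -5.71°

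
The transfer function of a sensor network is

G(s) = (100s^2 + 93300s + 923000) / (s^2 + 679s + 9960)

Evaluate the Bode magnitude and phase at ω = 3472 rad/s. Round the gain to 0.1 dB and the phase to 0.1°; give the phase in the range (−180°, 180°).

Substitute s = j3472:
Numerator: 100(j3472)^2 + 93300(j3472) + 923000 = -1204555400 + j323937600
Denominator: (j3472)^2 + 679(j3472) + 9960 = -12044824 + j2357488
|N| = √(1204555400² + 323937600²) ≈ 1.2474e+09, ∠N ≈ 164.95°
|D| = √(12044824² + 2357488²) ≈ 1.2273e+07, ∠D ≈ 168.93°
|G| = 1.2474e+09 / 1.2273e+07 ≈ 101.64
Gain = 20 log₁₀(101.64) ≈ 40.14 dB
∠G = 164.95° − 168.93° = -3.98°

40.1 dB, -4.0°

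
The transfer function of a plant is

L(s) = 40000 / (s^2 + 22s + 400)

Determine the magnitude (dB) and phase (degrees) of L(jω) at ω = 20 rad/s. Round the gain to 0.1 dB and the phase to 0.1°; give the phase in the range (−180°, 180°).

At s = jω = j20:
quadratic: (j20)² + 22·j20 + 400 = 0 + j440 → |·| ≈ 440, ∠ ≈ 90.00°
|L| = 40000 / 440 ≈ 90.909
Gain = 20 log₁₀(90.909) ≈ 39.17 dB
∠L = 0.00° − 90.00° = -90.00°

39.2 dB, -90.0°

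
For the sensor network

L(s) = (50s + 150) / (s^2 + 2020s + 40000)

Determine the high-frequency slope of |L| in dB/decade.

Each pole contributes −20 dB/decade at high frequency; each zero contributes +20 dB/decade.
Net: 1 zero(s) − 2 pole(s) → -20 dB/decade.

-20 dB/decade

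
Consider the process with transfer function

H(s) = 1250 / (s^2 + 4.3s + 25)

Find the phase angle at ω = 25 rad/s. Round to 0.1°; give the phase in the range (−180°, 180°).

At s = jω = j25:
quadratic: (j25)² + 4.3·j25 + 25 = -600 + j107.5 → |·| ≈ 609.55, ∠ ≈ 169.84°
∠H = 0.00° − 169.84° = -169.84°

-169.8°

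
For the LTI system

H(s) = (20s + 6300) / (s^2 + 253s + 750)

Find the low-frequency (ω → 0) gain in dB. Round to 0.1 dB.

18.5 dB

H(0) = 6300 / 750 = 8.4
20 log₁₀(8.4) ≈ 18.49 dB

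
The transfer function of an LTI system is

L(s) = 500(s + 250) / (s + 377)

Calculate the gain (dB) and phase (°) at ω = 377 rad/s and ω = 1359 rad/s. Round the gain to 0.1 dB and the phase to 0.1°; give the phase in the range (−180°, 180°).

At s = jω = j377:
zero (s+250): 250 + j377 → |·| = √(250²+377²) = √204629 ≈ 452.36, ∠ = arctan(377/250) ≈ 56.45°
pole (s+377): 377 + j377 → |·| = √(377²+377²) = √284258 ≈ 533.16, ∠ = arctan(377/377) ≈ 45.00°
|L| = 500 · 452.36 / 533.16 ≈ 424.23
Gain = 20 log₁₀(424.23) ≈ 52.55 dB
∠L = 56.45° − 45.00° = 11.45°

At s = jω = j1359:
zero (s+250): 250 + j1359 → |·| = √(250²+1359²) = √1909381 ≈ 1381.8, ∠ = arctan(1359/250) ≈ 79.58°
pole (s+377): 377 + j1359 → |·| = √(377²+1359²) = √1989010 ≈ 1410.3, ∠ = arctan(1359/377) ≈ 74.50°
|L| = 500 · 1381.8 / 1410.3 ≈ 489.9
Gain = 20 log₁₀(489.9) ≈ 53.80 dB
∠L = 79.58° − 74.50° = 5.08°

ω = 377: 52.6 dB, 11.5°; ω = 1359: 53.8 dB, 5.1°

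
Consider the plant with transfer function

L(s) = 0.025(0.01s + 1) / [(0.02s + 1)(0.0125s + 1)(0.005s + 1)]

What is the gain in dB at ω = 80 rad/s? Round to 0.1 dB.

-39.1 dB

At ω = 80 rad/s:
zero (1 + j80·0.01) = 1 + j0.8 → |·| ≈ 1.2806, ∠ ≈ 38.66°
pole (1 + j80·0.02) = 1 + j1.6 → |·| ≈ 1.8868, ∠ ≈ 57.99°
pole (1 + j80·0.0125) = 1 + j1 → |·| ≈ 1.4142, ∠ ≈ 45.00°
pole (1 + j80·0.005) = 1 + j0.4 → |·| ≈ 1.077, ∠ ≈ 21.80°
|L| = 0.025 · 1.2806 / (1.8868 · 1.4142 · 1.077) ≈ 0.01114
Gain = 20 log₁₀(0.01114) ≈ -39.06 dB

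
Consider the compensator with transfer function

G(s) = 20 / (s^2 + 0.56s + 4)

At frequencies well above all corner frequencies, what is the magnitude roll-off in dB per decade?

-40 dB/decade

Each pole contributes −20 dB/decade at high frequency; each zero contributes +20 dB/decade.
Net: 0 zero(s) − 2 pole(s) → -40 dB/decade.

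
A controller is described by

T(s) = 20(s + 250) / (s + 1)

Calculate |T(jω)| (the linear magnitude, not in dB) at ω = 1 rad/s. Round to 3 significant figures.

At s = jω = j1:
zero (s+250): 250 + j1 → |·| = √(250²+1²) = √62501 ≈ 250, ∠ = arctan(1/250) ≈ 0.23°
pole (s+1): 1 + j1 → |·| = √(1²+1²) = √2 ≈ 1.4142, ∠ = arctan(1/1) ≈ 45.00°
|T| = 20 · 250 / 1.4142 ≈ 3535.6

3.54e+03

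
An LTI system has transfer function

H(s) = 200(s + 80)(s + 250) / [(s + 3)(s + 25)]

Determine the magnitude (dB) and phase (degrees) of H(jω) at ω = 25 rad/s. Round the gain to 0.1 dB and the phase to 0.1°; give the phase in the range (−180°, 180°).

73.5 dB, -105.1°

At s = jω = j25:
zero (s+80): 80 + j25 → |·| = √(80²+25²) = √7025 ≈ 83.815, ∠ = arctan(25/80) ≈ 17.35°
zero (s+250): 250 + j25 → |·| = √(250²+25²) = √63125 ≈ 251.25, ∠ = arctan(25/250) ≈ 5.71°
pole (s+3): 3 + j25 → |·| = √(3²+25²) = √634 ≈ 25.179, ∠ = arctan(25/3) ≈ 83.16°
pole (s+25): 25 + j25 → |·| = √(25²+25²) = √1250 ≈ 35.355, ∠ = arctan(25/25) ≈ 45.00°
|H| = 200 · 21059 / 890.2 ≈ 4731.3
Gain = 20 log₁₀(4731.3) ≈ 73.50 dB
∠H = 23.06° − 128.16° = -105.10°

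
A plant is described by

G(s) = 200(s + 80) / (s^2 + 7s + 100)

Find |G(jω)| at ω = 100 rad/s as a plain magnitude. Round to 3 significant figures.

2.58

At s = jω = j100:
zero (s+80): 80 + j100 → |·| = √(80²+100²) = √16400 ≈ 128.06, ∠ = arctan(100/80) ≈ 51.34°
quadratic: (j100)² + 7·j100 + 100 = -9900 + j700 → |·| ≈ 9924.7, ∠ ≈ 175.96°
|G| = 200 · 128.06 / 9924.7 ≈ 2.5806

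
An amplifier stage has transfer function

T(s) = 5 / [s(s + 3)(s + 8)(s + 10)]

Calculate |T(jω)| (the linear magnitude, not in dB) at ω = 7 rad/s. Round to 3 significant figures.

0.000723

At s = jω = j7:
pole (s+3): 3 + j7 → |·| = √(3²+7²) = √58 ≈ 7.6158, ∠ = arctan(7/3) ≈ 66.80°
pole (s+8): 8 + j7 → |·| = √(8²+7²) = √113 ≈ 10.63, ∠ = arctan(7/8) ≈ 41.19°
pole (s+10): 10 + j7 → |·| = √(10²+7²) = √149 ≈ 12.207, ∠ = arctan(7/10) ≈ 34.99°
pole at origin: |s| = 7, ∠ = 90.00° (in denominator)
|T| = 5 / 6917.6 ≈ 0.00072279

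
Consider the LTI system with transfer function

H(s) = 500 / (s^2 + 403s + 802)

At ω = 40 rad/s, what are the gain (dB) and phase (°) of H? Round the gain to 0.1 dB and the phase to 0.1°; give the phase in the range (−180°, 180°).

-30.2 dB, -92.8°

Substitute s = j40:
Numerator: 500 = 500 + j0
Denominator: (j40)^2 + 403(j40) + 802 = -798 + j16120
|N| = √(500² + 0²) ≈ 500, ∠N ≈ 0.00°
|D| = √(798² + 16120²) ≈ 16140, ∠D ≈ 92.83°
|H| = 500 / 16140 ≈ 0.030979
Gain = 20 log₁₀(0.030979) ≈ -30.18 dB
∠H = 0.00° − 92.83° = -92.83°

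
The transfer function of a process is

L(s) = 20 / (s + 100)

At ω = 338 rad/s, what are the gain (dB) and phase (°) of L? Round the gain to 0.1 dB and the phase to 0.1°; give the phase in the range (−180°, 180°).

At s = jω = j338:
pole (s+100): 100 + j338 → |·| = √(100²+338²) = √124244 ≈ 352.48, ∠ = arctan(338/100) ≈ 73.52°
|L| = 20 / 352.48 ≈ 0.056741
Gain = 20 log₁₀(0.056741) ≈ -24.92 dB
∠L = 0.00° − 73.52° = -73.52°

-24.9 dB, -73.5°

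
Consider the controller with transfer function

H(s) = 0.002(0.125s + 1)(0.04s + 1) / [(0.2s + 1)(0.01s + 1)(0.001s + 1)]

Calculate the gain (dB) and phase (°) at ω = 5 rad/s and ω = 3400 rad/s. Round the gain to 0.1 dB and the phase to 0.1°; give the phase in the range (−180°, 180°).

ω = 5: -55.4 dB, -4.8°; ω = 3400: -57.0 dB, -72.4°

At ω = 5 rad/s:
zero (1 + j5·0.125) = 1 + j0.625 → |·| ≈ 1.1792, ∠ ≈ 32.01°
zero (1 + j5·0.04) = 1 + j0.2 → |·| ≈ 1.0198, ∠ ≈ 11.31°
pole (1 + j5·0.2) = 1 + j1 → |·| ≈ 1.4142, ∠ ≈ 45.00°
pole (1 + j5·0.01) = 1 + j0.05 → |·| ≈ 1.0012, ∠ ≈ 2.86°
pole (1 + j5·0.001) = 1 + j0.005 → |·| ≈ 1, ∠ ≈ 0.29°
|H| = 0.002 · 1.1792 · 1.0198 / (1.4142 · 1.0012 · 1) ≈ 0.0016986
Gain = 20 log₁₀(0.0016986) ≈ -55.40 dB
∠H = (32.01° + 11.31°) − (45.00° + 2.86° + 0.29°) = -4.83°

At ω = 3400 rad/s:
zero (1 + j3400·0.125) = 1 + j425 → |·| ≈ 425, ∠ ≈ 89.87°
zero (1 + j3400·0.04) = 1 + j136 → |·| ≈ 136, ∠ ≈ 89.58°
pole (1 + j3400·0.2) = 1 + j680 → |·| ≈ 680, ∠ ≈ 89.92°
pole (1 + j3400·0.01) = 1 + j34 → |·| ≈ 34.015, ∠ ≈ 88.32°
pole (1 + j3400·0.001) = 1 + j3.4 → |·| ≈ 3.544, ∠ ≈ 73.61°
|H| = 0.002 · 425 · 136 / (680 · 34.015 · 3.544) ≈ 0.0014102
Gain = 20 log₁₀(0.0014102) ≈ -57.01 dB
∠H = (89.87° + 89.58°) − (89.92° + 88.32° + 73.61°) = -72.40°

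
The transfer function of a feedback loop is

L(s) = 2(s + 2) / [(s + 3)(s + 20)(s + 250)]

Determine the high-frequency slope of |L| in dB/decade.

-40 dB/decade

Each pole contributes −20 dB/decade at high frequency; each zero contributes +20 dB/decade.
Net: 1 zero(s) − 3 pole(s) → -40 dB/decade.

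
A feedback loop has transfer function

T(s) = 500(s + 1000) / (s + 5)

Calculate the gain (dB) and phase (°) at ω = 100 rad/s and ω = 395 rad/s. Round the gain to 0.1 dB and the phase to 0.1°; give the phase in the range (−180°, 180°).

ω = 100: 74.0 dB, -81.4°; ω = 395: 62.7 dB, -67.7°

At s = jω = j100:
zero (s+1000): 1000 + j100 → |·| = √(1000²+100²) = √1010000 ≈ 1005, ∠ = arctan(100/1000) ≈ 5.71°
pole (s+5): 5 + j100 → |·| = √(5²+100²) = √10025 ≈ 100.12, ∠ = arctan(100/5) ≈ 87.14°
|T| = 500 · 1005 / 100.12 ≈ 5019
Gain = 20 log₁₀(5019) ≈ 74.01 dB
∠T = 5.71° − 87.14° = -81.43°

At s = jω = j395:
zero (s+1000): 1000 + j395 → |·| = √(1000²+395²) = √1156025 ≈ 1075.2, ∠ = arctan(395/1000) ≈ 21.55°
pole (s+5): 5 + j395 → |·| = √(5²+395²) = √156050 ≈ 395.03, ∠ = arctan(395/5) ≈ 89.27°
|T| = 500 · 1075.2 / 395.03 ≈ 1360.9
Gain = 20 log₁₀(1360.9) ≈ 62.68 dB
∠T = 21.55° − 89.27° = -67.72°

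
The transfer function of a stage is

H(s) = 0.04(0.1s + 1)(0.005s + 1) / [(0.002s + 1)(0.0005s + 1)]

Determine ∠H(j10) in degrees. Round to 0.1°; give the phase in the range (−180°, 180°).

At ω = 10 rad/s:
zero (1 + j10·0.1) = 1 + j1 → |·| ≈ 1.4142, ∠ ≈ 45.00°
zero (1 + j10·0.005) = 1 + j0.05 → |·| ≈ 1.0012, ∠ ≈ 2.86°
pole (1 + j10·0.002) = 1 + j0.02 → |·| ≈ 1.0002, ∠ ≈ 1.15°
pole (1 + j10·0.0005) = 1 + j0.005 → |·| ≈ 1, ∠ ≈ 0.29°
∠H = (45.00° + 2.86°) − (1.15° + 0.29°) = 46.42°

46.4°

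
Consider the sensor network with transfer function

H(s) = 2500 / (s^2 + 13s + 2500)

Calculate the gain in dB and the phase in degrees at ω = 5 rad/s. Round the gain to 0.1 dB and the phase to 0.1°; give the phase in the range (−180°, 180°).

0.1 dB, -1.5°

At s = jω = j5:
quadratic: (j5)² + 13·j5 + 2500 = 2475 + j65 → |·| ≈ 2475.9, ∠ ≈ 1.50°
|H| = 2500 / 2475.9 ≈ 1.0097
Gain = 20 log₁₀(1.0097) ≈ 0.08 dB
∠H = 0.00° − 1.50° = -1.50°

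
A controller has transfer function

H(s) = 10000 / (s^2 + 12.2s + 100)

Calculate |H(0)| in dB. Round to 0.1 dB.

40.0 dB

H(0) = 10000 / 100 = 100
20 log₁₀(100) ≈ 40.00 dB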